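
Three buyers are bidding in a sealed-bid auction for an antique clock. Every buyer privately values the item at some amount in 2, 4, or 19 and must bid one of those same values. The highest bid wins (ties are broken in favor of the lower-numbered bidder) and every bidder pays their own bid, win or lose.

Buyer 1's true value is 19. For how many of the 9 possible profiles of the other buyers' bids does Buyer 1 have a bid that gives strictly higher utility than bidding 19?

4

Others bid (2, 2): truth gives 0; bid 2 gives 17 > 0. Violating.
Others bid (2, 4): truth gives 0; bid 4 gives 15 > 0. Violating.
Others bid (4, 2): truth gives 0; bid 4 gives 15 > 0. Violating.
Others bid (4, 4): truth gives 0; bid 4 gives 15 > 0. Violating.
Others bid (2, 19): truth gives 0; no alternative beats it.
Others bid (4, 19): truth gives 0; no alternative beats it.
(Checking all 9 profiles: 4 have a profitable deviation, 5 do not.)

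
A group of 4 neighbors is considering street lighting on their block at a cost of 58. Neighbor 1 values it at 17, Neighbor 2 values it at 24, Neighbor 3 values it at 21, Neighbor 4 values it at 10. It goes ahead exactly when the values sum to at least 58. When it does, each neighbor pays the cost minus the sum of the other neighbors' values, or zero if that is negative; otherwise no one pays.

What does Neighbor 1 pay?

Total value 72 ≥ cost 58, so the project is built.
The other neighbors' values sum to 55.
Cost minus that sum is 58 - 55 = 3.

3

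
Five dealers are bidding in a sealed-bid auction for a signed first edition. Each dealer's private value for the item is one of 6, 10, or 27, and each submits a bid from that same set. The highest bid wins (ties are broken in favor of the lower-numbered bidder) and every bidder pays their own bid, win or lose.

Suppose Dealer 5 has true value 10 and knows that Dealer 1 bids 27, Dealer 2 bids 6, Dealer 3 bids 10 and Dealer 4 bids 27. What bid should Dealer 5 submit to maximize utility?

Bid 6: loses but pays 6, utility -6.
Bid 10: loses but pays 10, utility -10.
Bid 27: loses but pays 27, utility -27.
The best choice is 6 with utility -6.

6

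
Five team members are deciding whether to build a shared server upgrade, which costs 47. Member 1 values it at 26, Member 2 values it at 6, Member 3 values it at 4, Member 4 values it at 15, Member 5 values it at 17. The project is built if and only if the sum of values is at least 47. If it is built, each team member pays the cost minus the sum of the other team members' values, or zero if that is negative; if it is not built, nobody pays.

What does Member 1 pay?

5

Total value 68 ≥ cost 47, so the project is built.
The other team members' values sum to 42.
Cost minus that sum is 47 - 42 = 5.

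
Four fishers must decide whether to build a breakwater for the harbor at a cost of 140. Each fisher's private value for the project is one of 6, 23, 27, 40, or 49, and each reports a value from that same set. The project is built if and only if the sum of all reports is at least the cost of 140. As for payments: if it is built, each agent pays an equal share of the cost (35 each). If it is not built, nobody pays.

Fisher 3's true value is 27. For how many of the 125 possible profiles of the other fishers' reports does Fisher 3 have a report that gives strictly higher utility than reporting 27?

16

Others report (23, 49, 49): truth gives -8; report 6 gives 0 > -8. Violating.
Others report (27, 40, 49): truth gives -8; report 6 gives 0 > -8. Violating.
Others report (27, 49, 40): truth gives -8; report 6 gives 0 > -8. Violating.
Others report (27, 49, 49): truth gives -8; report 6 gives 0 > -8. Violating.
Others report (6, 6, 6): truth gives 0; no alternative beats it.
Others report (6, 6, 23): truth gives 0; no alternative beats it.
(Checking all 125 profiles: 16 have a profitable deviation, 109 do not.)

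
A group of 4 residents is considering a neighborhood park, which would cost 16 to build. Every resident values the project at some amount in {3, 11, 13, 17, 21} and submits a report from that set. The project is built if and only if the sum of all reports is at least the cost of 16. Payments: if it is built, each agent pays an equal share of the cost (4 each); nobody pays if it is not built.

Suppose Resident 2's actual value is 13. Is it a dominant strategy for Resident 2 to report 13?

Yes

Check each profile of the others' reports and compare truth against every alternative report.
Others report (3, 3, 3): truth gives 9, best alternative gives 9.
Others report (3, 3, 11): truth gives 9, best alternative gives 9.
Others report (3, 3, 13): truth gives 9, best alternative gives 9.
Others report (3, 3, 17): truth gives 9, best alternative gives 9.
Others report (3, 3, 21): truth gives 9, best alternative gives 9.
Others report (3, 11, 3): truth gives 9, best alternative gives 9.
(Remaining 119 profiles checked similarly; truth is weakly best in each.)
In every case the truthful report is at least as good as any alternative, so it is a dominant strategy.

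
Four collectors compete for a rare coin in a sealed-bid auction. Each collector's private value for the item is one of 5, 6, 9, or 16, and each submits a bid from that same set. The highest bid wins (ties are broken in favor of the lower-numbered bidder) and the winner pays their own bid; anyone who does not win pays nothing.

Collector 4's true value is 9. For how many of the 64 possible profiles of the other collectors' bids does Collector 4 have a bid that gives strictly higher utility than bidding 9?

Others bid (5, 5, 5): truth gives 0; bid 6 gives 3 > 0. Violating.
Others bid (5, 5, 6): truth gives 0; no alternative beats it.
Others bid (5, 5, 9): truth gives 0; no alternative beats it.
(Checking all 64 profiles: 1 has a profitable deviation, 63 do not.)

1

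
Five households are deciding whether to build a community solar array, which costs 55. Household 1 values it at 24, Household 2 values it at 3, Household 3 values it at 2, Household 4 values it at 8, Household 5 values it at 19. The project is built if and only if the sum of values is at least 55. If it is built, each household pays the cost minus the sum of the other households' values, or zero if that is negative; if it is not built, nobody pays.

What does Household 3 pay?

1

Total value 56 ≥ cost 55, so the project is built.
The other households' values sum to 54.
Cost minus that sum is 55 - 54 = 1.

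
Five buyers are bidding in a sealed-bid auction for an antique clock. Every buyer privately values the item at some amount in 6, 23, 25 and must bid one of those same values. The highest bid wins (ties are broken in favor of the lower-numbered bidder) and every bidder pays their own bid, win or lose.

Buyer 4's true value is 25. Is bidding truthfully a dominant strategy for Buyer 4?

Consider the case where Buyer 1 bids 6, Buyer 2 bids 6, Buyer 3 bids 6 and Buyer 5 bids 6.
Truthful bid 25: wins, pays 25, utility 25 - 25 = 0.
Bid 23 instead: wins, pays 23, utility 25 - 23 = 2.
Since 2 > 0, bidding 23 is strictly better here, so truthful bidding is not dominant.

No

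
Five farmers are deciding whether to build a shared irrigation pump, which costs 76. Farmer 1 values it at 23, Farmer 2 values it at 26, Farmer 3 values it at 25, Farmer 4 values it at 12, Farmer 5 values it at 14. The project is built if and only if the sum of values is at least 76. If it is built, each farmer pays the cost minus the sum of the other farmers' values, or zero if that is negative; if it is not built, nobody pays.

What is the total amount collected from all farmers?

3

Total value 100 ≥ cost 76, so it is built.
Farmer 1: others sum to 77; max(0, 76 - 77) = 0.
Farmer 2: others sum to 74; max(0, 76 - 74) = 2.
Farmer 3: others sum to 75; max(0, 76 - 75) = 1.
Farmer 4: others sum to 88; max(0, 76 - 88) = 0.
Farmer 5: others sum to 86; max(0, 76 - 86) = 0.
Total collected = 0 + 2 + 1 + 0 + 0 = 3.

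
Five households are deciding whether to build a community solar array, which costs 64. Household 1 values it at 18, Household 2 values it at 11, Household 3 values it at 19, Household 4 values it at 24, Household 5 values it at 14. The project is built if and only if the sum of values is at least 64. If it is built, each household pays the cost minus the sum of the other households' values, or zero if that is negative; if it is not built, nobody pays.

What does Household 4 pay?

2

Total value 86 ≥ cost 64, so the project is built.
The other households' values sum to 62.
Cost minus that sum is 64 - 62 = 2.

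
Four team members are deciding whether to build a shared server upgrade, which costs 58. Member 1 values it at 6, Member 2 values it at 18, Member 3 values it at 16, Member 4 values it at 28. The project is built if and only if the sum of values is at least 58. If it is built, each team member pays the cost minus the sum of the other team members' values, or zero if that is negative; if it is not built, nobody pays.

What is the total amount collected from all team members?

Total value 68 ≥ cost 58, so it is built.
Member 1: others sum to 62; max(0, 58 - 62) = 0.
Member 2: others sum to 50; max(0, 58 - 50) = 8.
Member 3: others sum to 52; max(0, 58 - 52) = 6.
Member 4: others sum to 40; max(0, 58 - 40) = 18.
Total collected = 0 + 8 + 6 + 18 = 32.

32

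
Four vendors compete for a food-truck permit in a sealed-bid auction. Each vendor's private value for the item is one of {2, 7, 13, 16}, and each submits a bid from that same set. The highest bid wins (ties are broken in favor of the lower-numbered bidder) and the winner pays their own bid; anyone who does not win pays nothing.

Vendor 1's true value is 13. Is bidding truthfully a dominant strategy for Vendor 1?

Consider the case where Vendor 2 bids 2, Vendor 3 bids 2 and Vendor 4 bids 2.
Truthful bid 13: wins, pays 13, utility 13 - 13 = 0.
Bid 2 instead: wins, pays 2, utility 13 - 2 = 11.
Since 11 > 0, bidding 2 is strictly better here, so truthful bidding is not dominant.

No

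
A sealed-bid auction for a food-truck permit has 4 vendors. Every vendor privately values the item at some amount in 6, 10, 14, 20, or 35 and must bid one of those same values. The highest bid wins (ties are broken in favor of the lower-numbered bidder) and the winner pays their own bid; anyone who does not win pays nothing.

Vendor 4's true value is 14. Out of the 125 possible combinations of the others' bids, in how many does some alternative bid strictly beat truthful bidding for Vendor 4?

Others bid (6, 6, 6): truth gives 0; bid 10 gives 4 > 0. Violating.
Others bid (6, 6, 10): truth gives 0; no alternative beats it.
Others bid (6, 6, 14): truth gives 0; no alternative beats it.
(Checking all 125 profiles: 1 has a profitable deviation, 124 do not.)

1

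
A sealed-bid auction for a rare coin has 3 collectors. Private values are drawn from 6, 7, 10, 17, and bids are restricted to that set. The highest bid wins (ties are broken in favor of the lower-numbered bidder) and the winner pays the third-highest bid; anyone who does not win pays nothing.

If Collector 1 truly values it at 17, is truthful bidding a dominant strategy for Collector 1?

Check each profile of the others' bids and compare truth against every alternative bid.
Others bid (6, 17): truth gives 11, best alternative gives 0.
Others bid (17, 6): truth gives 11, best alternative gives 0.
Others bid (7, 17): truth gives 10, best alternative gives 0.
Others bid (17, 7): truth gives 10, best alternative gives 0.
Others bid (10, 17): truth gives 7, best alternative gives 0.
Others bid (17, 10): truth gives 7, best alternative gives 0.
(Remaining 10 profiles checked similarly; truth is weakly best in each.)
In every case the truthful bid is at least as good as any alternative, so it is a dominant strategy.

Yes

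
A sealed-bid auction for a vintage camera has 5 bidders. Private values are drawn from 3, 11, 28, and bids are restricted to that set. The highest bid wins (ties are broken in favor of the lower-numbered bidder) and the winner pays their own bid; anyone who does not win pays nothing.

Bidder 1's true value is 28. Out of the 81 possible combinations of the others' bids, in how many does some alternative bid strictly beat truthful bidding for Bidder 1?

Others bid (3, 3, 3, 3): truth gives 0; bid 3 gives 25 > 0. Violating.
Others bid (3, 3, 3, 11): truth gives 0; bid 11 gives 17 > 0. Violating.
Others bid (3, 3, 11, 3): truth gives 0; bid 11 gives 17 > 0. Violating.
Others bid (3, 3, 11, 11): truth gives 0; bid 11 gives 17 > 0. Violating.
Others bid (3, 3, 3, 28): truth gives 0; no alternative beats it.
Others bid (3, 3, 11, 28): truth gives 0; no alternative beats it.
(Checking all 81 profiles: 16 have a profitable deviation, 65 do not.)

16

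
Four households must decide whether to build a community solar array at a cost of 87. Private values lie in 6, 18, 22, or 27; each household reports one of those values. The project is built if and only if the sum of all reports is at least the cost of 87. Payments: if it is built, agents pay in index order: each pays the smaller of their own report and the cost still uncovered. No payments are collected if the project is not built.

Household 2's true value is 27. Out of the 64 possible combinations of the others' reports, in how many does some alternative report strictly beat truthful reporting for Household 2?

Others report (18, 22, 27): truth gives 0; report 22 gives 5 > 0. Violating.
Others report (18, 27, 22): truth gives 0; report 22 gives 5 > 0. Violating.
Others report (18, 27, 27): truth gives 0; report 18 gives 9 > 0. Violating.
Others report (22, 18, 27): truth gives 0; report 22 gives 5 > 0. Violating.
Others report (6, 6, 6): truth gives 0; no alternative beats it.
Others report (6, 6, 18): truth gives 0; no alternative beats it.
(Checking all 64 profiles: 17 have a profitable deviation, 47 do not.)

17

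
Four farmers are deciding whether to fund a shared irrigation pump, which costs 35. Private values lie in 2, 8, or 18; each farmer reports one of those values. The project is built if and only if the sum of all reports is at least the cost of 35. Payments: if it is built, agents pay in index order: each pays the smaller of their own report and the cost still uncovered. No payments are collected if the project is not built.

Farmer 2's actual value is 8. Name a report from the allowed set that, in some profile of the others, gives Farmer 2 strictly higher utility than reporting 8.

2

Suppose Farmer 1 reports 2, Farmer 3 reports 18 and Farmer 4 reports 18.
Report 8: project built, pays 8, utility 8 - 8 = 0.
Report 2: project built, pays 2, utility 8 - 2 = 6.
So reporting 2 beats truth here (6 > 0).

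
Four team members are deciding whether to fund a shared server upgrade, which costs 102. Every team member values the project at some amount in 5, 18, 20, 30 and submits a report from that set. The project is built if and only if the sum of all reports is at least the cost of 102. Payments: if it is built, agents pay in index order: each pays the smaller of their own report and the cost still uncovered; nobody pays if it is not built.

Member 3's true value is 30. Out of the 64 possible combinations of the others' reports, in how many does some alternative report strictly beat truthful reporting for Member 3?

Others report (30, 30, 30): truth gives 0; report 18 gives 12 > 0. Violating.
Others report (5, 5, 5): truth gives 0; no alternative beats it.
Others report (5, 5, 18): truth gives 0; no alternative beats it.
(Checking all 64 profiles: 1 has a profitable deviation, 63 do not.)

1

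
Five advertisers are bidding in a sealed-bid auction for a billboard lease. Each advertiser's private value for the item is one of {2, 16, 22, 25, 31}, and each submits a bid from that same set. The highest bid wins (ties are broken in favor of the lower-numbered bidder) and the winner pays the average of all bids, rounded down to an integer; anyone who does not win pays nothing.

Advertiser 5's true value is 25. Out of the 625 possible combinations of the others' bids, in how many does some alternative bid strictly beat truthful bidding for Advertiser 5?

179

Others bid (2, 2, 2, 2): truth gives 19; bid 16 gives 21 > 19. Violating.
Others bid (2, 2, 2, 16): truth gives 16; bid 22 gives 17 > 16. Violating.
Others bid (2, 2, 2, 25): truth gives 0; bid 31 gives 13 > 0. Violating.
Others bid (2, 2, 16, 2): truth gives 16; bid 22 gives 17 > 16. Violating.
Others bid (2, 2, 2, 22): truth gives 15; no alternative beats it.
Others bid (2, 2, 2, 31): truth gives 0; no alternative beats it.
(Checking all 625 profiles: 179 have a profitable deviation, 446 do not.)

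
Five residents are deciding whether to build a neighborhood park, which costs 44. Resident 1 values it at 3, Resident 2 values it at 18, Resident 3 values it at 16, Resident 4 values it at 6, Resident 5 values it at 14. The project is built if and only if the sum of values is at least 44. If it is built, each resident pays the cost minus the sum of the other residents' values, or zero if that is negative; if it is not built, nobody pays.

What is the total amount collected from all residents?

9

Total value 57 ≥ cost 44, so it is built.
Resident 1: others sum to 54; max(0, 44 - 54) = 0.
Resident 2: others sum to 39; max(0, 44 - 39) = 5.
Resident 3: others sum to 41; max(0, 44 - 41) = 3.
Resident 4: others sum to 51; max(0, 44 - 51) = 0.
Resident 5: others sum to 43; max(0, 44 - 43) = 1.
Total collected = 0 + 5 + 3 + 0 + 1 = 9.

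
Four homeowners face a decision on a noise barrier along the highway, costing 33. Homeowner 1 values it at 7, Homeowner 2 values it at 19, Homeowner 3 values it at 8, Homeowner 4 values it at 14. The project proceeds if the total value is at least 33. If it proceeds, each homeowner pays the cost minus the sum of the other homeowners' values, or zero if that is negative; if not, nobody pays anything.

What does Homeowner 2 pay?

Total value 48 ≥ cost 33, so the project is built.
The other homeowners' values sum to 29.
Cost minus that sum is 33 - 29 = 4.

4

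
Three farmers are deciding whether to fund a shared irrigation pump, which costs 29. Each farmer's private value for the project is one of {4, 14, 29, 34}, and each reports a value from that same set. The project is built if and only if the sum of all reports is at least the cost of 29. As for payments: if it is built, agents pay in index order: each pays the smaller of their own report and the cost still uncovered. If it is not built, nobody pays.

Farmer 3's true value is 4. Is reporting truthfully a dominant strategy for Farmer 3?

Check each profile of the others' reports and compare truth against every alternative report.
Others report (4, 14): truth gives 0, best alternative gives -7.
Others report (14, 4): truth gives 0, best alternative gives -7.
Others report (4, 29): truth gives 4, best alternative gives 4.
Others report (4, 34): truth gives 4, best alternative gives 4.
Others report (14, 29): truth gives 4, best alternative gives 4.
Others report (14, 34): truth gives 4, best alternative gives 4.
(Remaining 10 profiles checked similarly; truth is weakly best in each.)
In every case the truthful report is at least as good as any alternative, so it is a dominant strategy.

Yes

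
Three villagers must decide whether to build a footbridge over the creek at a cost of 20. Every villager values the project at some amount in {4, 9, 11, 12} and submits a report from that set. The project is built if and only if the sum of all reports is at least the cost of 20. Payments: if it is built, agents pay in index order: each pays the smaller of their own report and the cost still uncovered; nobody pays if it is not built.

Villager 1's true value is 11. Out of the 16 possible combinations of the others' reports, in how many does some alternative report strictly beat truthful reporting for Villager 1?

Others report (4, 9): truth gives 0; report 9 gives 2 > 0. Violating.
Others report (4, 11): truth gives 0; report 9 gives 2 > 0. Violating.
Others report (4, 12): truth gives 0; report 4 gives 7 > 0. Violating.
Others report (9, 4): truth gives 0; report 9 gives 2 > 0. Violating.
Others report (4, 4): truth gives 0; no alternative beats it.
(Checking all 16 profiles: 15 have a profitable deviation, 1 does not.)

15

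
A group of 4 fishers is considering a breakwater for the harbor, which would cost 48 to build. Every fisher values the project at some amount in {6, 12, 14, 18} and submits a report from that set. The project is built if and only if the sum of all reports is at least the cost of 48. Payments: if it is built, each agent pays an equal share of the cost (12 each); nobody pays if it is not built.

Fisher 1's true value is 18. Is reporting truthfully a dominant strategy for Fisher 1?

Check each profile of the others' reports and compare truth against every alternative report.
Others report (6, 6, 18): truth gives 6, best alternative gives 0.
Others report (6, 12, 12): truth gives 6, best alternative gives 0.
Others report (6, 12, 14): truth gives 6, best alternative gives 0.
Others report (6, 14, 12): truth gives 6, best alternative gives 0.
Others report (6, 18, 6): truth gives 6, best alternative gives 0.
Others report (12, 6, 12): truth gives 6, best alternative gives 0.
(Remaining 58 profiles checked similarly; truth is weakly best in each.)
In every case the truthful report is at least as good as any alternative, so it is a dominant strategy.

Yes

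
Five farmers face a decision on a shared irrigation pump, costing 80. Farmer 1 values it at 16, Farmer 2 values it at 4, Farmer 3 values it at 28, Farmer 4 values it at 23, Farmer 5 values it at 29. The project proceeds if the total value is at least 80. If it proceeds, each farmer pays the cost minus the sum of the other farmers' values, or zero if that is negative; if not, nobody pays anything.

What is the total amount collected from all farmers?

20

Total value 100 ≥ cost 80, so it is built.
Farmer 1: others sum to 84; max(0, 80 - 84) = 0.
Farmer 2: others sum to 96; max(0, 80 - 96) = 0.
Farmer 3: others sum to 72; max(0, 80 - 72) = 8.
Farmer 4: others sum to 77; max(0, 80 - 77) = 3.
Farmer 5: others sum to 71; max(0, 80 - 71) = 9.
Total collected = 0 + 0 + 8 + 3 + 9 = 20.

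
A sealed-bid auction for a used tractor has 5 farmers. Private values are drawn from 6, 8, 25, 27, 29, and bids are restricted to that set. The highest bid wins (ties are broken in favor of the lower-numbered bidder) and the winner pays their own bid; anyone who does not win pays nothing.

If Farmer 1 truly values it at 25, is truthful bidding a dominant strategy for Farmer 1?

No

Consider the case where Farmer 2 bids 6, Farmer 3 bids 6, Farmer 4 bids 6 and Farmer 5 bids 6.
Truthful bid 25: wins, pays 25, utility 25 - 25 = 0.
Bid 6 instead: wins, pays 6, utility 25 - 6 = 19.
Since 19 > 0, bidding 6 is strictly better here, so truthful bidding is not dominant.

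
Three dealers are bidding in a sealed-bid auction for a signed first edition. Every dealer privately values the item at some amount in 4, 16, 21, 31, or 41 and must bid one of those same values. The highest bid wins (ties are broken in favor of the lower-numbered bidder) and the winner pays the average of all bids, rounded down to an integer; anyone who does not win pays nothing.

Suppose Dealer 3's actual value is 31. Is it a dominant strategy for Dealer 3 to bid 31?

Consider the case where Dealer 1 bids 4 and Dealer 2 bids 4.
Truthful bid 31: wins, pays 13, utility 31 - 13 = 18.
Bid 16 instead: wins, pays 8, utility 31 - 8 = 23.
Since 23 > 18, bidding 16 is strictly better here, so truthful bidding is not dominant.

No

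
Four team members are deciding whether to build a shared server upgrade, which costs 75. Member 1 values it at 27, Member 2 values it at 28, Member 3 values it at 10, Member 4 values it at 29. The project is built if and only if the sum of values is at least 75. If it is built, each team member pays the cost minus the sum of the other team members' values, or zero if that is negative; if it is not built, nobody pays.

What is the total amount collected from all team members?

27

Total value 94 ≥ cost 75, so it is built.
Member 1: others sum to 67; max(0, 75 - 67) = 8.
Member 2: others sum to 66; max(0, 75 - 66) = 9.
Member 3: others sum to 84; max(0, 75 - 84) = 0.
Member 4: others sum to 65; max(0, 75 - 65) = 10.
Total collected = 8 + 9 + 0 + 10 = 27.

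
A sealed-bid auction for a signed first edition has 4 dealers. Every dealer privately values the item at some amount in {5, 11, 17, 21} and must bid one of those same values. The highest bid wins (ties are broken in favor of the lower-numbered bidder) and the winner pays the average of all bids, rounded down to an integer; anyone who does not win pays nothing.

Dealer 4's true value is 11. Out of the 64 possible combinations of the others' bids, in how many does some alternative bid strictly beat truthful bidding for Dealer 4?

Others bid (5, 5, 11): truth gives 0; bid 17 gives 2 > 0. Violating.
Others bid (5, 11, 5): truth gives 0; bid 17 gives 2 > 0. Violating.
Others bid (11, 5, 5): truth gives 0; bid 17 gives 2 > 0. Violating.
Others bid (5, 5, 5): truth gives 5; no alternative beats it.
Others bid (5, 5, 17): truth gives 0; no alternative beats it.
(Checking all 64 profiles: 3 have a profitable deviation, 61 do not.)

3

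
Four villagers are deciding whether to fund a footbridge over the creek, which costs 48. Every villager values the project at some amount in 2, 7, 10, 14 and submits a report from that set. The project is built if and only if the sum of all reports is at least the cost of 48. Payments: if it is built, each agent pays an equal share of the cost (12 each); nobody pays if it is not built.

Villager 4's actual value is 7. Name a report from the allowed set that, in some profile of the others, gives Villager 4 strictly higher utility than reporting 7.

2

Suppose Villager 1 reports 14, Villager 2 reports 14 and Villager 3 reports 14.
Report 7: project built, pays 12, utility 7 - 12 = -5.
Report 2: project not built, utility 0.
So reporting 2 beats truth here (0 > -5).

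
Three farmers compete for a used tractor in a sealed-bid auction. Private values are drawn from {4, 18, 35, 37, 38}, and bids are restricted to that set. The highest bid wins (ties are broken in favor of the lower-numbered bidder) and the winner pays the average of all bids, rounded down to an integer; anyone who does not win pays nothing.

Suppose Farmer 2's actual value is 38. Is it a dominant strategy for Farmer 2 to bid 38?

No

Consider the case where Farmer 1 bids 4 and Farmer 3 bids 4.
Truthful bid 38: wins, pays 15, utility 38 - 15 = 23.
Bid 18 instead: wins, pays 8, utility 38 - 8 = 30.
Since 30 > 23, bidding 18 is strictly better here, so truthful bidding is not dominant.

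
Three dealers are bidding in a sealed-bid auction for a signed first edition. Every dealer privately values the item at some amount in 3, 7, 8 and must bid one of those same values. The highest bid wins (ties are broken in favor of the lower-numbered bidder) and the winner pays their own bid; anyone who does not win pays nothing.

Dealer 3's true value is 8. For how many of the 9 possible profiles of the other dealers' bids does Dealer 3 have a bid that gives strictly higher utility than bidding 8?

Others bid (3, 3): truth gives 0; bid 7 gives 1 > 0. Violating.
Others bid (3, 7): truth gives 0; no alternative beats it.
Others bid (3, 8): truth gives 0; no alternative beats it.
(Checking all 9 profiles: 1 has a profitable deviation, 8 do not.)

1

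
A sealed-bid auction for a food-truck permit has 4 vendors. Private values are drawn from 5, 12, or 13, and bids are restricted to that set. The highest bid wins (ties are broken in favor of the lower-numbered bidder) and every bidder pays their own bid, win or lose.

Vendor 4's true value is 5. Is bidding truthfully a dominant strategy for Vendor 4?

Check each profile of the others' bids and compare truth against every alternative bid.
Others bid (5, 5, 13): truth gives -5, best alternative gives -12.
Others bid (5, 12, 13): truth gives -5, best alternative gives -12.
Others bid (5, 13, 5): truth gives -5, best alternative gives -12.
Others bid (5, 13, 12): truth gives -5, best alternative gives -12.
Others bid (5, 13, 13): truth gives -5, best alternative gives -12.
Others bid (12, 5, 13): truth gives -5, best alternative gives -12.
(Remaining 21 profiles checked similarly; truth is weakly best in each.)
In every case the truthful bid is at least as good as any alternative, so it is a dominant strategy.

Yes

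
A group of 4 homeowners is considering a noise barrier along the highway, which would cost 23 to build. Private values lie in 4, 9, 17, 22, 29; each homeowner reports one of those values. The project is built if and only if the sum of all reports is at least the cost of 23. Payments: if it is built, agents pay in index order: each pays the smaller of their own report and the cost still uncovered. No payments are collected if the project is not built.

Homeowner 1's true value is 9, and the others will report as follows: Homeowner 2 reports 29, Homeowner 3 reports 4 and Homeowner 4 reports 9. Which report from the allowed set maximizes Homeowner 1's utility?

Report 4: project built, pays 4, utility 9 - 4 = 5.
Report 9: project built, pays 9, utility 9 - 9 = 0.
Report 17: project built, pays 17, utility 9 - 17 = -8.
Report 22: project built, pays 22, utility 9 - 22 = -13.
Report 29: project built, pays 23, utility 9 - 23 = -14.
The best choice is 4 with utility 5.

4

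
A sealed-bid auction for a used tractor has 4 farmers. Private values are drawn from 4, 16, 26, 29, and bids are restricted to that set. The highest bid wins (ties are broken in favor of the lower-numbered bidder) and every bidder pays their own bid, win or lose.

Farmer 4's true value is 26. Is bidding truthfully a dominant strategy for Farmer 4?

Consider the case where Farmer 1 bids 4, Farmer 2 bids 4 and Farmer 3 bids 4.
Truthful bid 26: wins, pays 26, utility 26 - 26 = 0.
Bid 16 instead: wins, pays 16, utility 26 - 16 = 10.
Since 10 > 0, bidding 16 is strictly better here, so truthful bidding is not dominant.

No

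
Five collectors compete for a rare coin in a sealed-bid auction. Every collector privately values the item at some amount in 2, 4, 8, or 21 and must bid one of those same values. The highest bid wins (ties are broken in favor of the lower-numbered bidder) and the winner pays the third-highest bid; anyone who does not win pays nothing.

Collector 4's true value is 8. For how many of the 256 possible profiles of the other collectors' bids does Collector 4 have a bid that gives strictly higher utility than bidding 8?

Others bid (2, 2, 2, 21): truth gives 0; bid 21 gives 6 > 0. Violating.
Others bid (2, 2, 4, 21): truth gives 0; bid 21 gives 4 > 0. Violating.
Others bid (2, 2, 8, 2): truth gives 0; bid 21 gives 6 > 0. Violating.
Others bid (2, 2, 8, 4): truth gives 0; bid 21 gives 4 > 0. Violating.
Others bid (2, 2, 2, 2): truth gives 6; no alternative beats it.
Others bid (2, 2, 2, 4): truth gives 6; no alternative beats it.
(Checking all 256 profiles: 32 have a profitable deviation, 224 do not.)

32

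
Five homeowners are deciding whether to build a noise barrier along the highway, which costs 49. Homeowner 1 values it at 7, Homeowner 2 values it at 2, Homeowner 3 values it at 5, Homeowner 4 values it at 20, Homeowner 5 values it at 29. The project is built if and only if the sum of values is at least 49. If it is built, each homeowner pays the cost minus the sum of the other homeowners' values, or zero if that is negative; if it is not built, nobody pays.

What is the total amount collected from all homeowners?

Total value 63 ≥ cost 49, so it is built.
Homeowner 1: others sum to 56; max(0, 49 - 56) = 0.
Homeowner 2: others sum to 61; max(0, 49 - 61) = 0.
Homeowner 3: others sum to 58; max(0, 49 - 58) = 0.
Homeowner 4: others sum to 43; max(0, 49 - 43) = 6.
Homeowner 5: others sum to 34; max(0, 49 - 34) = 15.
Total collected = 0 + 0 + 0 + 6 + 15 = 21.

21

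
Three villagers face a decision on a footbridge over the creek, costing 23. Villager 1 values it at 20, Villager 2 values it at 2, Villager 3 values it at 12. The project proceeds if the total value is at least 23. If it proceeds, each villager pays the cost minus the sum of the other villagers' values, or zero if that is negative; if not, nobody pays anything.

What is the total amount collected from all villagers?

Total value 34 ≥ cost 23, so it is built.
Villager 1: others sum to 14; max(0, 23 - 14) = 9.
Villager 2: others sum to 32; max(0, 23 - 32) = 0.
Villager 3: others sum to 22; max(0, 23 - 22) = 1.
Total collected = 9 + 0 + 1 = 10.

10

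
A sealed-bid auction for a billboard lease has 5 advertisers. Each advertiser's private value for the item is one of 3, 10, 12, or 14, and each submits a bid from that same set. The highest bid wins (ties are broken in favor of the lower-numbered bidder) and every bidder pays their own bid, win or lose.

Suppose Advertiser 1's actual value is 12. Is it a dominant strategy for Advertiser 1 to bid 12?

Consider the case where Advertiser 2 bids 3, Advertiser 3 bids 3, Advertiser 4 bids 3 and Advertiser 5 bids 3.
Truthful bid 12: wins, pays 12, utility 12 - 12 = 0.
Bid 3 instead: wins, pays 3, utility 12 - 3 = 9.
Since 9 > 0, bidding 3 is strictly better here, so truthful bidding is not dominant.

No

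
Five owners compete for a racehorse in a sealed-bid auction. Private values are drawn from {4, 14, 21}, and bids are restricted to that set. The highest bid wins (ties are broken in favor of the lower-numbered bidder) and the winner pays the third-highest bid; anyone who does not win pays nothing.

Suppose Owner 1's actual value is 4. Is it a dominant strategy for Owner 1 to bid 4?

Yes

Check each profile of the others' bids and compare truth against every alternative bid.
Others bid (4, 4, 14, 14): truth gives 0, best alternative gives -10.
Others bid (4, 14, 4, 14): truth gives 0, best alternative gives -10.
Others bid (4, 14, 14, 4): truth gives 0, best alternative gives -10.
Others bid (4, 14, 14, 14): truth gives 0, best alternative gives -10.
Others bid (14, 4, 4, 14): truth gives 0, best alternative gives -10.
Others bid (14, 4, 14, 4): truth gives 0, best alternative gives -10.
(Remaining 75 profiles checked similarly; truth is weakly best in each.)
In every case the truthful bid is at least as good as any alternative, so it is a dominant strategy.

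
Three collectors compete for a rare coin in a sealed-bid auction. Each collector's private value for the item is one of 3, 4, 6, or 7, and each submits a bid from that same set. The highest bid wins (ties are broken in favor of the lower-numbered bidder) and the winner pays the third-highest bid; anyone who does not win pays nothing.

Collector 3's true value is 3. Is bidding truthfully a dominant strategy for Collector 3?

Yes

Check each profile of the others' bids and compare truth against every alternative bid.
Others bid (3, 3): truth gives 0, best alternative gives 0.
Others bid (3, 4): truth gives 0, best alternative gives 0.
Others bid (3, 6): truth gives 0, best alternative gives 0.
Others bid (3, 7): truth gives 0, best alternative gives 0.
Others bid (4, 3): truth gives 0, best alternative gives 0.
Others bid (4, 4): truth gives 0, best alternative gives 0.
(Remaining 10 profiles checked similarly; truth is weakly best in each.)
In every case the truthful bid is at least as good as any alternative, so it is a dominant strategy.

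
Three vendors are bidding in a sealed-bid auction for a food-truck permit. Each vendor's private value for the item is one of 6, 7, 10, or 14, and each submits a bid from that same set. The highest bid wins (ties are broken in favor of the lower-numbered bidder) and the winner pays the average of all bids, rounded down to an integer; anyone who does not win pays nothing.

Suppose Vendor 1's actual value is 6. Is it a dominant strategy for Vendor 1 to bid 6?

Yes

Check each profile of the others' bids and compare truth against every alternative bid.
Others bid (7, 7): truth gives 0, best alternative gives -1.
Others bid (6, 6): truth gives 0, best alternative gives 0.
Others bid (6, 7): truth gives 0, best alternative gives 0.
Others bid (6, 10): truth gives 0, best alternative gives 0.
Others bid (6, 14): truth gives 0, best alternative gives 0.
Others bid (7, 6): truth gives 0, best alternative gives 0.
(Remaining 10 profiles checked similarly; truth is weakly best in each.)
In every case the truthful bid is at least as good as any alternative, so it is a dominant strategy.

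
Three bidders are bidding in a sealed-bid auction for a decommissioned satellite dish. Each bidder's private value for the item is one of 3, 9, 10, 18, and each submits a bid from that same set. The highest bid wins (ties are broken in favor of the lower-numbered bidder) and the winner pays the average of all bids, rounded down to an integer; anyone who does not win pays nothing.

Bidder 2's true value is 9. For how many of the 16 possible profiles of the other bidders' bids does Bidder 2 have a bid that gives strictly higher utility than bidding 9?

2

Others bid (3, 10): truth gives 0; bid 10 gives 2 > 0. Violating.
Others bid (9, 3): truth gives 0; bid 10 gives 2 > 0. Violating.
Others bid (3, 3): truth gives 4; no alternative beats it.
Others bid (3, 9): truth gives 2; no alternative beats it.
(Checking all 16 profiles: 2 have a profitable deviation, 14 do not.)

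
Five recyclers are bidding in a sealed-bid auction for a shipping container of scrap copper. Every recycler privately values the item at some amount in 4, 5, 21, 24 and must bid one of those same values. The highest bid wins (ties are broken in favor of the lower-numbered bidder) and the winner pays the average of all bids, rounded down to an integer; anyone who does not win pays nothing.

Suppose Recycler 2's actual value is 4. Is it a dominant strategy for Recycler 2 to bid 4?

Yes

Check each profile of the others' bids and compare truth against every alternative bid.
Others bid (4, 4, 4, 4): truth gives 0, best alternative gives 0.
Others bid (4, 4, 4, 5): truth gives 0, best alternative gives 0.
Others bid (4, 4, 4, 21): truth gives 0, best alternative gives 0.
Others bid (4, 4, 4, 24): truth gives 0, best alternative gives 0.
Others bid (4, 4, 5, 4): truth gives 0, best alternative gives 0.
Others bid (4, 4, 5, 5): truth gives 0, best alternative gives 0.
(Remaining 250 profiles checked similarly; truth is weakly best in each.)
In every case the truthful bid is at least as good as any alternative, so it is a dominant strategy.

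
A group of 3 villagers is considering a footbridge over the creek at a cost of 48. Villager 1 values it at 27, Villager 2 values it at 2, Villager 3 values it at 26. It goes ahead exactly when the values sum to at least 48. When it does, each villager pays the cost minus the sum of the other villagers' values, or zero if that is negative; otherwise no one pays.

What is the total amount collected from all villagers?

Total value 55 ≥ cost 48, so it is built.
Villager 1: others sum to 28; max(0, 48 - 28) = 20.
Villager 2: others sum to 53; max(0, 48 - 53) = 0.
Villager 3: others sum to 29; max(0, 48 - 29) = 19.
Total collected = 20 + 0 + 19 = 39.

39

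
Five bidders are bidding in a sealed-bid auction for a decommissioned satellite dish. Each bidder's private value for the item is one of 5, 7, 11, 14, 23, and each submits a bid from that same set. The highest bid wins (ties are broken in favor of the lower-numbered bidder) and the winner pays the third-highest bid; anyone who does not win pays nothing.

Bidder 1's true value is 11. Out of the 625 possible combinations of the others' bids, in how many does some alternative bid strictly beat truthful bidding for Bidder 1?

64

Others bid (5, 5, 5, 14): truth gives 0; bid 14 gives 6 > 0. Violating.
Others bid (5, 5, 5, 23): truth gives 0; bid 23 gives 6 > 0. Violating.
Others bid (5, 5, 7, 14): truth gives 0; bid 14 gives 4 > 0. Violating.
Others bid (5, 5, 7, 23): truth gives 0; bid 23 gives 4 > 0. Violating.
Others bid (5, 5, 5, 5): truth gives 6; no alternative beats it.
Others bid (5, 5, 5, 7): truth gives 6; no alternative beats it.
(Checking all 625 profiles: 64 have a profitable deviation, 561 do not.)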